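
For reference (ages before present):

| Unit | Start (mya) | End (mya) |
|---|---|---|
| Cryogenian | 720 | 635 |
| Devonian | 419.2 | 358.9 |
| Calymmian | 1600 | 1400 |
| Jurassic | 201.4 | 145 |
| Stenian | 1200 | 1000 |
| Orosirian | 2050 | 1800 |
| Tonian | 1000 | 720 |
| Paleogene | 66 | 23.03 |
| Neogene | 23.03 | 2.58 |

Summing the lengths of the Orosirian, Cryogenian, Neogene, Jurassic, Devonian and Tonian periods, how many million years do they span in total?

Duration is start − end for each: (2050 − 1800) + (720 − 635) + (23.03 − 2.58) + (201.4 − 145) + (419.2 − 358.9) + (1000 − 720).
That is 250 + 85 + 20.45 + 56.4 + 60.3 + 280, which totals 752.15 million years.

752.15 million years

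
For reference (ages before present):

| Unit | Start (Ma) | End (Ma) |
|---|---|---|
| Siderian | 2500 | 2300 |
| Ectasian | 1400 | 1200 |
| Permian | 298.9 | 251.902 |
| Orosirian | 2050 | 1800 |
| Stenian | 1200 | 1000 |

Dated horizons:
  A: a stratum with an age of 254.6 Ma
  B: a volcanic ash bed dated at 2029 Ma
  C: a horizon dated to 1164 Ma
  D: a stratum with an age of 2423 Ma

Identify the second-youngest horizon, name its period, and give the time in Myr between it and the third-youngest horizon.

Sorted youngest-first by Ma: A (254.6), C (1164), B (2029), D (2423).
The second youngest is C at 1164 Ma, which lies in 1200–1000 Ma: the Stenian.
The third youngest is B at 2029 Ma; separation = |1164 − 2029| = 865 Myr.

C, in the Stenian; 865 million years to B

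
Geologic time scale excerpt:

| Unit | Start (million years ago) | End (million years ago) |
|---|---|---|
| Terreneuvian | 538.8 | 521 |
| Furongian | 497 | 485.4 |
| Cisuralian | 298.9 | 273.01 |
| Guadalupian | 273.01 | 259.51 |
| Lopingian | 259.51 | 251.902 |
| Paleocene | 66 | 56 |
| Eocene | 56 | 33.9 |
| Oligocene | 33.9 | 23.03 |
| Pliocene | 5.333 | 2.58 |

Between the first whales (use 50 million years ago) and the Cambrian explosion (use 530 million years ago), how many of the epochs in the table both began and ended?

530 Ma sits inside the Terreneuvian (538.8–521) and 50 Ma inside the Eocene (56–33.9); neither of those is wholly between the two dates.
The listed epochs lying completely between them are Furongian, Cisuralian, Guadalupian, Lopingian, Paleocene — 5 in all.

5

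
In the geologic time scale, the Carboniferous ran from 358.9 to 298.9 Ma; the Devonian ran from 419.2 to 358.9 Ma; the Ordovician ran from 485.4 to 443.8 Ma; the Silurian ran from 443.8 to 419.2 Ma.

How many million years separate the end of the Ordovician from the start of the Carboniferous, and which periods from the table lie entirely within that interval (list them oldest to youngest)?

84.9 million years; Silurian, Devonian

The Ordovician closes at 443.8 Ma and the Carboniferous opens at 358.9 Ma, so the interval is 443.8 − 358.9 = 84.9 Myr.
A period fits inside if it starts at or after 443.8 Ma and ends at or before 358.9 Ma; oldest first that gives Silurian, Devonian.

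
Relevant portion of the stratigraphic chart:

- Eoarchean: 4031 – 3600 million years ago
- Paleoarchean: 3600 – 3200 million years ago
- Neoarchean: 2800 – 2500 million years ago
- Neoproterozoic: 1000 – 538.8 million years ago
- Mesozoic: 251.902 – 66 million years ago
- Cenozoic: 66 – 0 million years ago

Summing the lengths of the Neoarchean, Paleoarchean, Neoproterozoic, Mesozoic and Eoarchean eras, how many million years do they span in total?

1778.102 million years

Each duration: Neoarchean = 300; Paleoarchean = 400; Neoproterozoic = 461.2; Mesozoic = 185.902; Eoarchean = 431.
Sum: 300 + 400 + 461.2 + 185.902 + 431 = 1778.102 Myr.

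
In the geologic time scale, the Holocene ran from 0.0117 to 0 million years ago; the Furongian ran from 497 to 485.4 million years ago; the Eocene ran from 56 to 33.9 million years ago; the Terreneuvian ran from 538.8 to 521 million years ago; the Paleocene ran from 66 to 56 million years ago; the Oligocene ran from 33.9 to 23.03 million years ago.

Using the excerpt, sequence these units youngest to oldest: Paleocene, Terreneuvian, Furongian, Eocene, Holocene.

Holocene, Eocene, Paleocene, Furongian, Terreneuvian

Read off each span (Ma): Paleocene 66–56; Terreneuvian 538.8–521; Furongian 497–485.4; Eocene 56–33.9; Holocene 0.0117–0.
Larger Ma is older, so oldest→youngest is Terreneuvian, Furongian, Paleocene, Eocene, Holocene; reverse it for youngest→oldest.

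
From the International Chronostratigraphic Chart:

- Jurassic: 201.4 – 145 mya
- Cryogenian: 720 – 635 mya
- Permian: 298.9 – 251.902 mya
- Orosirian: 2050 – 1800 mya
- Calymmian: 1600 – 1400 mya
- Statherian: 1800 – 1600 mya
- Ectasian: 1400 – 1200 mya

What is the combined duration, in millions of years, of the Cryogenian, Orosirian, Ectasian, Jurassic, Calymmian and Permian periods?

Duration is start − end for each: (720 − 635) + (2050 − 1800) + (1400 − 1200) + (201.4 − 145) + (1600 − 1400) + (298.9 − 251.902).
That is 85 + 250 + 200 + 56.4 + 200 + 46.998, which totals 838.398 million years.

838.398 million years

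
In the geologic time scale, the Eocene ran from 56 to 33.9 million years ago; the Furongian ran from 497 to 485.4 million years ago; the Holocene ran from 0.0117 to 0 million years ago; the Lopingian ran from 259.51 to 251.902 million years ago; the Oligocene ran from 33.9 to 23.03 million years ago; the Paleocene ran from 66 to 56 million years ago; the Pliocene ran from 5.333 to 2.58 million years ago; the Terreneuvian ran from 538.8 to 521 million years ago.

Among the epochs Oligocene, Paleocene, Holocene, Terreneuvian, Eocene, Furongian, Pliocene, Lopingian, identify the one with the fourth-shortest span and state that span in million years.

Paleocene, 10 million years

Start − end for each: Oligocene 33.9 − 23.03 = 10.87; Paleocene 66 − 56 = 10; Holocene 0.0117 − 0 = 0.0117; Terreneuvian 538.8 − 521 = 17.8; Eocene 56 − 33.9 = 22.1; Furongian 497 − 485.4 = 11.6; Pliocene 5.333 − 2.58 = 2.753; Lopingian 259.51 − 251.902 = 7.608.
Ranking these from shortest: Holocene < Pliocene < Lopingian < Paleocene < Oligocene < Furongian < Terreneuvian < Eocene.
Position 4 in that ranking is Paleocene, which lasted 10 Myr.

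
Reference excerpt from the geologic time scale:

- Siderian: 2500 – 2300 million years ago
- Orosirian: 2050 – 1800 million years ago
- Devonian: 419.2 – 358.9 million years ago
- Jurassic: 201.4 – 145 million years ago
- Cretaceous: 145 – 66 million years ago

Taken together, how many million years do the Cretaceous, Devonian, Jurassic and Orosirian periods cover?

Each duration: Cretaceous = 79; Devonian = 60.3; Jurassic = 56.4; Orosirian = 250.
Sum: 79 + 60.3 + 56.4 + 250 = 445.7 Myr.

445.7 million years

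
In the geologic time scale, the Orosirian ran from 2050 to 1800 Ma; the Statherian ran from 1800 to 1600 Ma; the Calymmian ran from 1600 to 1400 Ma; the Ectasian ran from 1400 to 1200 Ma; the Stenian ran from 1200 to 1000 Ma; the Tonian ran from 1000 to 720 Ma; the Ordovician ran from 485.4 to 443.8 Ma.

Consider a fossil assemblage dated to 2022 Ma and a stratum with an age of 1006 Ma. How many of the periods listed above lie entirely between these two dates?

The older date is 2022 Ma and the younger is 1006 Ma.
Periods with start < 2022 and end > 1006 Ma: Statherian (1800–1600), Calymmian (1600–1400), Ectasian (1400–1200).
That is 3 complete periods.

3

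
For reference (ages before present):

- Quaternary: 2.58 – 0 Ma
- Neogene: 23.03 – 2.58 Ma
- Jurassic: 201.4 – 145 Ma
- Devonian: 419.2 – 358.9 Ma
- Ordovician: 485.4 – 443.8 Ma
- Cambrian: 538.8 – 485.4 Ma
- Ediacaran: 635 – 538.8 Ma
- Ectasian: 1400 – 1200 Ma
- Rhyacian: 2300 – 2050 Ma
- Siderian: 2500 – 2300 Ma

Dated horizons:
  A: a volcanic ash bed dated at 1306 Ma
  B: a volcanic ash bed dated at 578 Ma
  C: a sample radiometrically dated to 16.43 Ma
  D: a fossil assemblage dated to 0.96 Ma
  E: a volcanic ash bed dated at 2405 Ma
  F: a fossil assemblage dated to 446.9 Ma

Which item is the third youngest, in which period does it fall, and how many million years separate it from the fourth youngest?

Smaller Ma means younger, so youngest first: D 0.96 < C 16.43 < F 446.9 < B 578 < A 1306 < E 2405.
Counting 3 along gives F (446.9 Ma); the excerpt puts that inside the Ordovician, 485.4–443.8 Ma.
Next in line is B (578 Ma), and 578 − 446.9 = 131.1 Myr.

F, in the Ordovician; 131.1 million years to B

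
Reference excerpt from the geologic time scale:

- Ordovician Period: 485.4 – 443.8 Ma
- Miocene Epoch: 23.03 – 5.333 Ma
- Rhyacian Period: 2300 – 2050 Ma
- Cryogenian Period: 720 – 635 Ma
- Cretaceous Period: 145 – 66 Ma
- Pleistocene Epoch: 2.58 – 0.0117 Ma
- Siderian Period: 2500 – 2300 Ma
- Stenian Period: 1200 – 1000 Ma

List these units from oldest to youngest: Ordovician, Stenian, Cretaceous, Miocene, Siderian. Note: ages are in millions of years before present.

The oldest of these is Siderian (starts 2500 Ma) and the youngest is Miocene (ends 5.333 Ma).
In between, by decreasing start age: Stenian (1200), Ordovician (485.4), Cretaceous (145).

Siderian, Stenian, Ordovician, Cretaceous, Miocene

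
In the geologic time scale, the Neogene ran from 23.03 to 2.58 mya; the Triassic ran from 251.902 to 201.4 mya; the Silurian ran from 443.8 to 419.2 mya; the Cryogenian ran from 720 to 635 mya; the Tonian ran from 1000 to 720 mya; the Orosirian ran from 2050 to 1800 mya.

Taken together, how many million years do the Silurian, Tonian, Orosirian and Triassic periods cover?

Duration is start − end for each: (443.8 − 419.2) + (1000 − 720) + (2050 − 1800) + (251.902 − 201.4).
That is 24.6 + 280 + 250 + 50.502, which totals 605.102 million years.

605.102 million years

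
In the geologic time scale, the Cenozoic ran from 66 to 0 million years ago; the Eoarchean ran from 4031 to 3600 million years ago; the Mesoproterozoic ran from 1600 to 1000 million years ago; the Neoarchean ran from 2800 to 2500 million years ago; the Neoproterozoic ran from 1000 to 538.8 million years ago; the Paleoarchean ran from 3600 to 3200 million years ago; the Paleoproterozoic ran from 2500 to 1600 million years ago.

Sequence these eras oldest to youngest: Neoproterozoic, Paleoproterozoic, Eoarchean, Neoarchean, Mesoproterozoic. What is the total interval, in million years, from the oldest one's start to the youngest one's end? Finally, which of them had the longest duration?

Eoarchean → Neoarchean → Paleoproterozoic → Mesoproterozoic → Neoproterozoic; total span 3492.2 Myr; longest is Paleoproterozoic

From the excerpt: Neoproterozoic 1000–538.8; Paleoproterozoic 2500–1600; Eoarchean 4031–3600; Neoarchean 2800–2500; Mesoproterozoic 1600–1000 (Ma).
Larger Ma is earlier, so the oldest is Eoarchean and the youngest is Neoproterozoic; oldest to youngest: Eoarchean, Neoarchean, Paleoproterozoic, Mesoproterozoic, Neoproterozoic.
Oldest start 4031 minus youngest end 538.8 gives 3492.2 Myr overall.
Individual lengths (start − end): Neoarchean 300; Paleoproterozoic 900; Neoproterozoic 461.2; Mesoproterozoic 600; Eoarchean 431. The largest is Paleoproterozoic at 900 Myr.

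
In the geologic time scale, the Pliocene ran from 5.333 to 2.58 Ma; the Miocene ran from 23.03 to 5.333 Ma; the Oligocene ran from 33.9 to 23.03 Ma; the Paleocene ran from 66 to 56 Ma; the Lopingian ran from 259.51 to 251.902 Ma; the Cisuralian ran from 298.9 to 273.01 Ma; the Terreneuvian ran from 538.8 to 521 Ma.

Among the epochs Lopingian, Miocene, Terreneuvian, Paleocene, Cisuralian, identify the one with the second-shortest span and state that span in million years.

Start − end for each: Lopingian 259.51 − 251.902 = 7.608; Miocene 23.03 − 5.333 = 17.697; Terreneuvian 538.8 − 521 = 17.8; Paleocene 66 − 56 = 10; Cisuralian 298.9 − 273.01 = 25.89.
Ranking these from shortest: Lopingian < Paleocene < Miocene < Terreneuvian < Cisuralian.
Position 2 in that ranking is Paleocene, which lasted 10 Myr.

Paleocene, 10 million years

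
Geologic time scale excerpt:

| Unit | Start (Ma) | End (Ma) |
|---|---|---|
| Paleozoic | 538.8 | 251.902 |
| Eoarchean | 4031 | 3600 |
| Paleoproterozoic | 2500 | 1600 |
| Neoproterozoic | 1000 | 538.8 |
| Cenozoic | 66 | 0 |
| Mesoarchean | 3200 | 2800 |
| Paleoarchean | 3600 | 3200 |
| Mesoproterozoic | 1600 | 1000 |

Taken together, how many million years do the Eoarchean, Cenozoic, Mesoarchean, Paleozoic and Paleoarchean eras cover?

Each duration: Eoarchean = 431; Cenozoic = 66; Mesoarchean = 400; Paleozoic = 286.898; Paleoarchean = 400.
Sum: 431 + 66 + 400 + 286.898 + 400 = 1583.898 Myr.

1583.898 million years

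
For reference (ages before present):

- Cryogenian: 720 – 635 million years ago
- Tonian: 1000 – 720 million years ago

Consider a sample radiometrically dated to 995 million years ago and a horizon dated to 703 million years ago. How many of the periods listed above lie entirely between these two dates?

0

The older date is 995 Ma and the younger is 703 Ma.
No period both begins after 995 Ma and ends before 703 Ma, so the count is 0.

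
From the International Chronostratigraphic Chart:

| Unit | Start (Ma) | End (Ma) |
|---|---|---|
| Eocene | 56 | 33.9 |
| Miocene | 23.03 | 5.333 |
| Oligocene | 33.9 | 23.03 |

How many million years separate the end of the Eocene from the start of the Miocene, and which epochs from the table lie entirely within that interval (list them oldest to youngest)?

End of Eocene = 33.9 Ma; start of Miocene = 23.03 Ma.
Gap = 33.9 − 23.03 = 10.87 Myr.
Epochs wholly inside 33.9–23.03 Ma: Oligocene (33.9–23.03).

10.87 million years; Oligocene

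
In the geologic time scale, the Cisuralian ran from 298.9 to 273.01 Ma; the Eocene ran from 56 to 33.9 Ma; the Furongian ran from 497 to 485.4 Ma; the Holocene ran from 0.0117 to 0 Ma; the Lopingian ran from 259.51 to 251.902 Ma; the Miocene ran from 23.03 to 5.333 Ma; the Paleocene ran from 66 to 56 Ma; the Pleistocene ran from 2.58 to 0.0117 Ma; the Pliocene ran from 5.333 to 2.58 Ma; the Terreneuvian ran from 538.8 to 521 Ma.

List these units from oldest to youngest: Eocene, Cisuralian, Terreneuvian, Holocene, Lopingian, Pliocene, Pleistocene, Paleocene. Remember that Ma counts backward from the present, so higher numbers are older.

Terreneuvian, then Cisuralian, then Lopingian, then Paleocene, then Eocene, then Pliocene, then Pleistocene, then Holocene

The oldest of these is Terreneuvian (starts 538.8 Ma) and the youngest is Holocene (ends 0 Ma).
In between, by decreasing start age: Cisuralian (298.9), Lopingian (259.51), Paleocene (66), Eocene (56), Pliocene (5.333), Pleistocene (2.58).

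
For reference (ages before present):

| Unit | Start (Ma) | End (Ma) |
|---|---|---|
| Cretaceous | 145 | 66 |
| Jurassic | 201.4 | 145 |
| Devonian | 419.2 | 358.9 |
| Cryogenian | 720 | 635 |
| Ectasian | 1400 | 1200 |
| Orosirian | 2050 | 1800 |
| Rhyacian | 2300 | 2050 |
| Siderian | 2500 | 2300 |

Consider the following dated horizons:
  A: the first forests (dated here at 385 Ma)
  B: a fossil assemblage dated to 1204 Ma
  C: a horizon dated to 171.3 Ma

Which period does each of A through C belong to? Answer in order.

A — Devonian; B — Ectasian; C — Jurassic

A: 385 Ma lies in 419.2–358.9 Ma, so Devonian.
B: 1204 Ma lies in 1400–1200 Ma, so Ectasian.
C: 171.3 Ma lies in 201.4–145 Ma, so Jurassic.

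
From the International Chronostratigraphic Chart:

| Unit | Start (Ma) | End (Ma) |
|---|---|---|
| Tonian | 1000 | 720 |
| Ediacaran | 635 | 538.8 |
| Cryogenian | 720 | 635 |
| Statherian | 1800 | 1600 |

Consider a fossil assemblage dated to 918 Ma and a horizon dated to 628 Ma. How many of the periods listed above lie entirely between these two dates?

1

918 Ma sits inside the Tonian (1000–720) and 628 Ma inside the Ediacaran (635–538.8); neither of those is wholly between the two dates.
The listed periods lying completely between them are Cryogenian — 1 in all.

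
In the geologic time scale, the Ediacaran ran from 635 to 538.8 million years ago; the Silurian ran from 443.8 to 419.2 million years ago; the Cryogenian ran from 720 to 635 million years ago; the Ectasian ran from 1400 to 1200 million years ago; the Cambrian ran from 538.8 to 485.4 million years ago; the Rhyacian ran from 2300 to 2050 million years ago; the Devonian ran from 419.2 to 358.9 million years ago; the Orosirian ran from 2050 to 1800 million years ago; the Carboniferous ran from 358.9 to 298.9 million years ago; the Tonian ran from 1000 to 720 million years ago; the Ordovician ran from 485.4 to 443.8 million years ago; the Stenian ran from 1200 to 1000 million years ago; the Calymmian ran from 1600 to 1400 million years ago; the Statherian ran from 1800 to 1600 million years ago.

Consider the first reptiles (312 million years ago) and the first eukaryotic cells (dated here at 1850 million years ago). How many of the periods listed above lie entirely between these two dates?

The older date is 1850 Ma and the younger is 312 Ma.
Periods with start < 1850 and end > 312 Ma: Statherian (1800–1600), Calymmian (1600–1400), Ectasian (1400–1200), Stenian (1200–1000), Tonian (1000–720), Cryogenian (720–635), Ediacaran (635–538.8), Cambrian (538.8–485.4), Ordovician (485.4–443.8), Silurian (443.8–419.2), Devonian (419.2–358.9).
That is 11 complete periods.

11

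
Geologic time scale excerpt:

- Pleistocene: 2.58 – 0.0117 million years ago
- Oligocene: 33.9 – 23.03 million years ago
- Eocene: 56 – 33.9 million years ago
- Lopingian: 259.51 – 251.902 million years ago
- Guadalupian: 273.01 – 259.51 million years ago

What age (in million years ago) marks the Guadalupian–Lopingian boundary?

259.51 million years ago

The Guadalupian ends and the Lopingian begins at 259.51 million years ago.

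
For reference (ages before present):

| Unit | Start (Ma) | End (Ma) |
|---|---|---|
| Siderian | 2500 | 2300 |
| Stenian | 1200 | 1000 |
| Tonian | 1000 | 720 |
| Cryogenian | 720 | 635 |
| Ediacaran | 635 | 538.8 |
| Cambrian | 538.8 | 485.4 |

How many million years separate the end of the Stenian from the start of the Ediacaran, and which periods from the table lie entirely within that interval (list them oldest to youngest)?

365 million years; Tonian, Cryogenian

End of Stenian = 1000 Ma; start of Ediacaran = 635 Ma.
Gap = 1000 − 635 = 365 Myr.
Periods wholly inside 1000–635 Ma: Tonian (1000–720), Cryogenian (720–635).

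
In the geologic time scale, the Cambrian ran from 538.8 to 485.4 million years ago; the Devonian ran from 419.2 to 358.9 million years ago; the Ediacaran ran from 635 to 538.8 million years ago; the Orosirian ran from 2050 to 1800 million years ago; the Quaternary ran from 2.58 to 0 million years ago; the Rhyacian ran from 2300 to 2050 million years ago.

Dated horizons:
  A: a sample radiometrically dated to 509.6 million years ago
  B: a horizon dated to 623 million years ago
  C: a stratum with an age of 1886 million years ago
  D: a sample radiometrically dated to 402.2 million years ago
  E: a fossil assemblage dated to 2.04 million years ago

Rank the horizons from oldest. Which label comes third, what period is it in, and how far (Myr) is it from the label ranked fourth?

A, in the Cambrian; 107.4 million years to D

Sorted oldest-first by Ma: C (1886), B (623), A (509.6), D (402.2), E (2.04).
The third oldest is A at 509.6 Ma, which lies in 538.8–485.4 Ma: the Cambrian.
The fourth oldest is D at 402.2 Ma; separation = |509.6 − 402.2| = 107.4 Myr.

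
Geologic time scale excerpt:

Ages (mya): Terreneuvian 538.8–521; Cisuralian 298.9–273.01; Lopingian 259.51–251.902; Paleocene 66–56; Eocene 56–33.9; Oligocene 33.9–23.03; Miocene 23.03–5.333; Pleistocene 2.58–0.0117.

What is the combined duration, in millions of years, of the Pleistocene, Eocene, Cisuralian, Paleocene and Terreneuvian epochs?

78.3583 million years

Duration is start − end for each: (2.58 − 0.0117) + (56 − 33.9) + (298.9 − 273.01) + (66 − 56) + (538.8 − 521).
That is 2.5683 + 22.1 + 25.89 + 10 + 17.8, which totals 78.3583 million years.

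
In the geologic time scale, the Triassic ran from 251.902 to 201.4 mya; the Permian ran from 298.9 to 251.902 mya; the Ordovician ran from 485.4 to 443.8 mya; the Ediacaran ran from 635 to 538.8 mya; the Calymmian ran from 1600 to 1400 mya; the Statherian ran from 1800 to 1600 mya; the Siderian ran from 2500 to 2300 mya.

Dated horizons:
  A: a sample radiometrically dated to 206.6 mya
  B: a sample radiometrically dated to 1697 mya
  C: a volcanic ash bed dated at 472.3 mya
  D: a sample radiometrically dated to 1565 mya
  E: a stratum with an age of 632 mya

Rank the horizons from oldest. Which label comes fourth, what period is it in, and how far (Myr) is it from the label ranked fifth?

Sorted oldest-first by Ma: B (1697), D (1565), E (632), C (472.3), A (206.6).
The fourth oldest is C at 472.3 Ma, which lies in 485.4–443.8 Ma: the Ordovician.
The fifth oldest is A at 206.6 Ma; separation = |472.3 − 206.6| = 265.7 Myr.

C, in the Ordovician; 265.7 million years to A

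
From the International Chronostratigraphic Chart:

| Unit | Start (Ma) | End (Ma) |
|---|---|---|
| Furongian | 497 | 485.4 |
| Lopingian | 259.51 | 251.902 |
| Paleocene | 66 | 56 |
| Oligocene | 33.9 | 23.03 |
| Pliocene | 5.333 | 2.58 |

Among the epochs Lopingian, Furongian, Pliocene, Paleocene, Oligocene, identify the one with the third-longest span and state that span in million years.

Paleocene, 10 million years

Durations: Lopingian 7.608; Furongian 11.6; Pliocene 2.753; Paleocene 10; Oligocene 10.87 Myr.
Sorted longest-first: Furongian (11.6), Oligocene (10.87), Paleocene (10), Lopingian (7.608), Pliocene (2.753).
The third longest is Paleocene at 10 Myr.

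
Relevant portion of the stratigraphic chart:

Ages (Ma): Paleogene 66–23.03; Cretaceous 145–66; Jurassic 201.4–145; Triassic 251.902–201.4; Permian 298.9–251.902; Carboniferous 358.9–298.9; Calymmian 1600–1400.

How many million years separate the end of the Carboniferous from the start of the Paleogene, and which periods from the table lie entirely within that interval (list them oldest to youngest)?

232.9 million years; Permian, Triassic, Jurassic, Cretaceous

End of Carboniferous = 298.9 Ma; start of Paleogene = 66 Ma.
Gap = 298.9 − 66 = 232.9 Myr.
Periods wholly inside 298.9–66 Ma: Permian (298.9–251.902), Triassic (251.902–201.4), Jurassic (201.4–145), Cretaceous (145–66).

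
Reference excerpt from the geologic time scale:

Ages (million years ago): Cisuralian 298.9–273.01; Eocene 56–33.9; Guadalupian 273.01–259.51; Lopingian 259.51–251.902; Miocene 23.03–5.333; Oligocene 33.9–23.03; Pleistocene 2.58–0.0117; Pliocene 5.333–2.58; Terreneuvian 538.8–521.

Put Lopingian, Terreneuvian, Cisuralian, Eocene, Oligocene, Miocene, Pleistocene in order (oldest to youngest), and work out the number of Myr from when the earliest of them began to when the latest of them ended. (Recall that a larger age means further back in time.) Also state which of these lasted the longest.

Terreneuvian, Cisuralian, Lopingian, Eocene, Oligocene, Miocene, Pleistocene; total span 538.7883 Myr; longest is Cisuralian

From the excerpt: Lopingian 259.51–251.902; Terreneuvian 538.8–521; Cisuralian 298.9–273.01; Eocene 56–33.9; Oligocene 33.9–23.03; Miocene 23.03–5.333; Pleistocene 2.58–0.0117 (Ma).
Larger Ma is earlier, so the oldest is Terreneuvian and the youngest is Pleistocene; oldest to youngest: Terreneuvian, Cisuralian, Lopingian, Eocene, Oligocene, Miocene, Pleistocene.
Oldest start 538.8 minus youngest end 0.0117 gives 538.7883 Myr overall.
Individual lengths (start − end): Terreneuvian 17.8; Pleistocene 2.5683; Oligocene 10.87; Miocene 17.697; Cisuralian 25.89; Lopingian 7.608; Eocene 22.1. The largest is Cisuralian at 25.89 Myr.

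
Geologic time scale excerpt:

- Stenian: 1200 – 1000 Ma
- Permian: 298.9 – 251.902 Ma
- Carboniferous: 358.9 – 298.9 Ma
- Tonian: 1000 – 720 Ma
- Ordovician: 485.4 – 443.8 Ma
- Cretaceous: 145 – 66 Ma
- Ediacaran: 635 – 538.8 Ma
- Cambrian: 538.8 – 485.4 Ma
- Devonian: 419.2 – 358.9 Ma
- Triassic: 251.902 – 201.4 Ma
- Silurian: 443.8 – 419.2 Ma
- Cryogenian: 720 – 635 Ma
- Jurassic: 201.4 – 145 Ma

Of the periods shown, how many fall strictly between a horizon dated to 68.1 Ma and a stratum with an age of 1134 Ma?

11

The older date is 1134 Ma and the younger is 68.1 Ma.
Periods with start < 1134 and end > 68.1 Ma: Tonian (1000–720), Cryogenian (720–635), Ediacaran (635–538.8), Cambrian (538.8–485.4), Ordovician (485.4–443.8), Silurian (443.8–419.2), Devonian (419.2–358.9), Carboniferous (358.9–298.9), Permian (298.9–251.902), Triassic (251.902–201.4), Jurassic (201.4–145).
That is 11 complete periods.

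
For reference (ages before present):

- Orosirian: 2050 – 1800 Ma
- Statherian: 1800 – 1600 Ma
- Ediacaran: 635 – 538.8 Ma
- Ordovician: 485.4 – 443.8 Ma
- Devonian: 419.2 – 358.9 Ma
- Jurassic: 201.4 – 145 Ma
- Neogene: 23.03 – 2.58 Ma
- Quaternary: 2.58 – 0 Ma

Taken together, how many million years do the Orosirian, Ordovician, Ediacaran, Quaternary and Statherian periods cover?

Each duration: Orosirian = 250; Ordovician = 41.6; Ediacaran = 96.2; Quaternary = 2.58; Statherian = 200.
Sum: 250 + 41.6 + 96.2 + 2.58 + 200 = 590.38 Myr.

590.38 million years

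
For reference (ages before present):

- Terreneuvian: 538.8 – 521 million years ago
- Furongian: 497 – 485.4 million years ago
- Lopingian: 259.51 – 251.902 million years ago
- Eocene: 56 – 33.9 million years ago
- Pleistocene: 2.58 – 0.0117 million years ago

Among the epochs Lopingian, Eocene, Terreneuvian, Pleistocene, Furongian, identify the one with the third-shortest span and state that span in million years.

Furongian, 11.6 million years

Start − end for each: Lopingian 259.51 − 251.902 = 7.608; Eocene 56 − 33.9 = 22.1; Terreneuvian 538.8 − 521 = 17.8; Pleistocene 2.58 − 0.0117 = 2.5683; Furongian 497 − 485.4 = 11.6.
Ranking these from shortest: Pleistocene < Lopingian < Furongian < Terreneuvian < Eocene.
Position 3 in that ranking is Furongian, which lasted 11.6 Myr.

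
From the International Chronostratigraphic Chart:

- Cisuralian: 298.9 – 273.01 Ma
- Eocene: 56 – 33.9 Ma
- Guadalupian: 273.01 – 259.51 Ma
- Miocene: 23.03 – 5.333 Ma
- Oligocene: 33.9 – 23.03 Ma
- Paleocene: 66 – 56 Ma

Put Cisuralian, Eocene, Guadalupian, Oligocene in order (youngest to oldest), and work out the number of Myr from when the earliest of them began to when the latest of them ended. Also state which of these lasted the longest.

From the excerpt: Cisuralian 298.9–273.01; Eocene 56–33.9; Guadalupian 273.01–259.51; Oligocene 33.9–23.03 (Ma).
Larger Ma is earlier, so the oldest is Cisuralian and the youngest is Oligocene; youngest to oldest: Oligocene, Eocene, Guadalupian, Cisuralian.
Oldest start 298.9 minus youngest end 23.03 gives 275.87 Myr overall.
Individual lengths (start − end): Oligocene 10.87; Guadalupian 13.5; Eocene 22.1; Cisuralian 25.89. The largest is Cisuralian at 25.89 Myr.

Oligocene, Eocene, Guadalupian, Cisuralian; total span 275.87 Myr; longest is Cisuralian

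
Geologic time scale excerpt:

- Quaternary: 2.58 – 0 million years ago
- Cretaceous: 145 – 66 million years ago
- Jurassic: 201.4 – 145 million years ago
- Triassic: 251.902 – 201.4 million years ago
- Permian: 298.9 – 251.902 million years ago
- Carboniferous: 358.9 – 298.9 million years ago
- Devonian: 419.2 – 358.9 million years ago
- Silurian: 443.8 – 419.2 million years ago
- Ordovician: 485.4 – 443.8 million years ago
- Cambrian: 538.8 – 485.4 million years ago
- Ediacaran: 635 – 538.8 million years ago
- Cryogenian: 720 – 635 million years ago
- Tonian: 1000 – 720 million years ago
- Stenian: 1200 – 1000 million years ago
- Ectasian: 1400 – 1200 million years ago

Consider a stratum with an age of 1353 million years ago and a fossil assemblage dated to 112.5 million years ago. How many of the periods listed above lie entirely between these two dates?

12

The older date is 1353 Ma and the younger is 112.5 Ma.
Periods with start < 1353 and end > 112.5 Ma: Stenian (1200–1000), Tonian (1000–720), Cryogenian (720–635), Ediacaran (635–538.8), Cambrian (538.8–485.4), Ordovician (485.4–443.8), Silurian (443.8–419.2), Devonian (419.2–358.9), Carboniferous (358.9–298.9), Permian (298.9–251.902), Triassic (251.902–201.4), Jurassic (201.4–145).
That is 12 complete periods.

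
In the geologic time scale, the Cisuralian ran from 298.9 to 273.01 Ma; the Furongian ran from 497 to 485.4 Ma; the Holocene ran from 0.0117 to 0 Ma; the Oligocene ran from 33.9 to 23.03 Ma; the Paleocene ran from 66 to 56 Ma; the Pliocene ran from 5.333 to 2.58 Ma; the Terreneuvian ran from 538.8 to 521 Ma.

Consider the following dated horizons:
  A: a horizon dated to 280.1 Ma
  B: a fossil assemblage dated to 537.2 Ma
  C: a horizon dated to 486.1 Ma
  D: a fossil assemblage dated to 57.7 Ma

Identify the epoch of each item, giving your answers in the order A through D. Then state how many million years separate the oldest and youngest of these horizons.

A — Cisuralian; B — Terreneuvian; C — Furongian; D — Paleocene; span 479.5 million years

A: 280.1 Ma lies in 298.9–273.01 Ma, so Cisuralian.
B: 537.2 Ma lies in 538.8–521 Ma, so Terreneuvian.
C: 486.1 Ma lies in 497–485.4 Ma, so Furongian.
D: 57.7 Ma lies in 66–56 Ma, so Paleocene.
Oldest = 537.2 Ma, youngest = 57.7 Ma → span 479.5 Myr.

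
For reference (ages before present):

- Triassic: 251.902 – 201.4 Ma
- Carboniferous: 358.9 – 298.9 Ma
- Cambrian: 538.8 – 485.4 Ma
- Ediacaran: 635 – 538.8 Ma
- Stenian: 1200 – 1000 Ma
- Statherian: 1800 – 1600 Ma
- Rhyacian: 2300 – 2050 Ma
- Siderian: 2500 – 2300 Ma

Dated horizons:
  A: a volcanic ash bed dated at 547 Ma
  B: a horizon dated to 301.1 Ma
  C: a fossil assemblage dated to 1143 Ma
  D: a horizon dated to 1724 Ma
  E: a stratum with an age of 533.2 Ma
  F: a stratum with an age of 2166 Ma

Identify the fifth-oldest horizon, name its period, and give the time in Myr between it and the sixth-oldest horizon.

E, in the Cambrian; 232.1 million years to B

Larger Ma means older, so oldest first: F 2166 > D 1724 > C 1143 > A 547 > E 533.2 > B 301.1.
Counting 5 along gives E (533.2 Ma); the excerpt puts that inside the Cambrian, 538.8–485.4 Ma.
Next in line is B (301.1 Ma), and 533.2 − 301.1 = 232.1 Myr.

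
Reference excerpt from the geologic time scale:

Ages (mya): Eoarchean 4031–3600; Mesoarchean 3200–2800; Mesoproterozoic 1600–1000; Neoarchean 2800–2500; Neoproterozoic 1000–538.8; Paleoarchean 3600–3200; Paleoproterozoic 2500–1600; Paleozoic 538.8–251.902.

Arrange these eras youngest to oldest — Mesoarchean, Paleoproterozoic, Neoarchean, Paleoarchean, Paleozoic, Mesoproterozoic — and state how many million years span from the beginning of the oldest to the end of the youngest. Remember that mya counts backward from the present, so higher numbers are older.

Paleozoic, Mesoproterozoic, Paleoproterozoic, Neoarchean, Mesoarchean, Paleoarchean; total span 3348.098 Myr

Start ages (Ma): Paleoarchean 3600, Mesoarchean 3200, Neoarchean 2800, Paleoproterozoic 2500, Mesoproterozoic 1600, Paleozoic 538.8.
Ordered youngest to oldest: Paleozoic, Mesoproterozoic, Paleoproterozoic, Neoarchean, Mesoarchean, Paleoarchean.
Span = 3600 − 251.902 = 3348.098 Myr.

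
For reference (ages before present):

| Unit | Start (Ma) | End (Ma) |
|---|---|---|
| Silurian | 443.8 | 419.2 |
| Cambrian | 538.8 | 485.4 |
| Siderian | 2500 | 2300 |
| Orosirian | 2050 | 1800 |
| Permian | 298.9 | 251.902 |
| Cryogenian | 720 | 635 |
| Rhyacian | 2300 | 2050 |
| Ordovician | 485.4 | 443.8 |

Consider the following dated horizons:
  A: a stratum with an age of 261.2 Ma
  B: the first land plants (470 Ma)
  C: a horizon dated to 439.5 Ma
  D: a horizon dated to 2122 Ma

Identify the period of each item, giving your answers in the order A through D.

Match each age against the start–end ranges in the excerpt: A = 261.2 Ma → Permian (298.9–251.902); B = 470 Ma → Ordovician (485.4–443.8); C = 439.5 Ma → Silurian (443.8–419.2); D = 2122 Ma → Rhyacian (2300–2050).

A — Permian; B — Ordovician; C — Silurian; D — Rhyacian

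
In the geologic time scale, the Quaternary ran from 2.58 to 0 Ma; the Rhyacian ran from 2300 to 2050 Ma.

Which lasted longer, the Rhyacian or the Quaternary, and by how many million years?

Rhyacian, by 247.42 million years

Rhyacian: 2300 − 2050 = 250 Myr.
Quaternary: 2.58 − 0 = 2.58 Myr.
Difference: 250 − 2.58 = 247.42 Myr, so the Rhyacian was longer.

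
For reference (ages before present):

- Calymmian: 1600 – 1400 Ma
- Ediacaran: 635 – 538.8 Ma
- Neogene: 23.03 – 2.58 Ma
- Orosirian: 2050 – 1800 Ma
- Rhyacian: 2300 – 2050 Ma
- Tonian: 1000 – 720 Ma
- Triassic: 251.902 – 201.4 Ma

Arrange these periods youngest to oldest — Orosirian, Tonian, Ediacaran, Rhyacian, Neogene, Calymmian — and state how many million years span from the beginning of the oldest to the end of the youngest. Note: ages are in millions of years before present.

Neogene, Ediacaran, Tonian, Calymmian, Orosirian, Rhyacian; total span 2297.42 Myr

Start ages (Ma): Rhyacian 2300, Orosirian 2050, Calymmian 1600, Tonian 1000, Ediacaran 635, Neogene 23.03.
Ordered youngest to oldest: Neogene, Ediacaran, Tonian, Calymmian, Orosirian, Rhyacian.
Span = 2300 − 2.58 = 2297.42 Myr.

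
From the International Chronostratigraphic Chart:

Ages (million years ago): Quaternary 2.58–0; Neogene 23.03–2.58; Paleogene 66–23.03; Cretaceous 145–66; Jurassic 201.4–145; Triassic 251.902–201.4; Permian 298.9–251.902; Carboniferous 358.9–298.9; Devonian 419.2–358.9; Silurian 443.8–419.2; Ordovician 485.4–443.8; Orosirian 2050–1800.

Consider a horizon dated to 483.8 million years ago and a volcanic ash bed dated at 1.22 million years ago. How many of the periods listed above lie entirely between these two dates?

483.8 Ma sits inside the Ordovician (485.4–443.8) and 1.22 Ma inside the Quaternary (2.58–0); neither of those is wholly between the two dates.
The listed periods lying completely between them are Silurian, Devonian, Carboniferous, Permian, Triassic, Jurassic, Cretaceous, Paleogene, Neogene — 9 in all.

9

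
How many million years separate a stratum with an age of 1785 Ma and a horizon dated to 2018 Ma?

2018 − 1785 = 233 million years.

233 million years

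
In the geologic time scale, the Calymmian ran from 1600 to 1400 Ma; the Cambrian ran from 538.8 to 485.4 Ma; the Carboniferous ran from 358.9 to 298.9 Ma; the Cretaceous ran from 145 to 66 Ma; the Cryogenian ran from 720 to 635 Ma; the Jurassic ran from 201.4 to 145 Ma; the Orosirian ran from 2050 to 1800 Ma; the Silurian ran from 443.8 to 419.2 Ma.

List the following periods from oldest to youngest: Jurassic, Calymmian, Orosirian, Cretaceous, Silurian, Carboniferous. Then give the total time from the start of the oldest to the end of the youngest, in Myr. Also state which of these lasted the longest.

Start ages (Ma): Orosirian 2050, Calymmian 1600, Silurian 443.8, Carboniferous 358.9, Jurassic 201.4, Cretaceous 145.
Ordered oldest to youngest: Orosirian, Calymmian, Silurian, Carboniferous, Jurassic, Cretaceous.
Span = 2050 − 66 = 1984 Myr.
Durations: Orosirian 250, Calymmian 200, Carboniferous 60, Silurian 24.6, Cretaceous 79, Jurassic 56.4 → longest is Orosirian (250 Myr).

Orosirian → Calymmian → Silurian → Carboniferous → Jurassic → Cretaceous; total span 1984 Myr; longest is Orosirian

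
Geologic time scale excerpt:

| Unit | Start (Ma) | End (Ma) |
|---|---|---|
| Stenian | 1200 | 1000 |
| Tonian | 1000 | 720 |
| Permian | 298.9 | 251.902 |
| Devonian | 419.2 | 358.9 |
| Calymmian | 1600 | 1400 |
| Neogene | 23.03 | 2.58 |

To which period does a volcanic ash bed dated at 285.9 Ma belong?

Permian

285.9 Ma lies between 298.9 and 251.902 Ma, so it falls in the Permian.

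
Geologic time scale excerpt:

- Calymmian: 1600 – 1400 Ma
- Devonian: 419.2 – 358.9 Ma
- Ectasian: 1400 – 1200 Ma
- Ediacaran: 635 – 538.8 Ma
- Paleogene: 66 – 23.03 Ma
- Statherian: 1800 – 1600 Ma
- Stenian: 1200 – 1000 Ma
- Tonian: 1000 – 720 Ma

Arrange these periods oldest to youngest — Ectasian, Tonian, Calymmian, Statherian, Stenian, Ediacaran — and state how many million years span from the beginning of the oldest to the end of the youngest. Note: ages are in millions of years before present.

Statherian, Calymmian, Ectasian, Stenian, Tonian, Ediacaran; total span 1261.2 Myr

Start ages (Ma): Statherian 1800, Calymmian 1600, Ectasian 1400, Stenian 1200, Tonian 1000, Ediacaran 635.
Ordered oldest to youngest: Statherian, Calymmian, Ectasian, Stenian, Tonian, Ediacaran.
Span = 1800 − 538.8 = 1261.2 Myr.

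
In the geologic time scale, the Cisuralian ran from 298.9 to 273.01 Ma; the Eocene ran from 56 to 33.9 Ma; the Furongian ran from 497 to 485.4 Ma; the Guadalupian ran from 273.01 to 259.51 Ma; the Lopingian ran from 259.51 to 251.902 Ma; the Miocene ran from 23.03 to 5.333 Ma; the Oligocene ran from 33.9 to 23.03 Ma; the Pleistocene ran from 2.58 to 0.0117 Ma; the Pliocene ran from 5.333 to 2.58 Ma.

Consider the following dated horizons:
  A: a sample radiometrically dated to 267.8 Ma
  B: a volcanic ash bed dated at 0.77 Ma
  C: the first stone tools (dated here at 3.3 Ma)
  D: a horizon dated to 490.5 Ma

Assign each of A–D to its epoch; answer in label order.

A — Guadalupian; B — Pleistocene; C — Pliocene; D — Furongian

A: 267.8 Ma lies in 273.01–259.51 Ma, so Guadalupian.
B: 0.77 Ma lies in 2.58–0.0117 Ma, so Pleistocene.
C: 3.3 Ma lies in 5.333–2.58 Ma, so Pliocene.
D: 490.5 Ma lies in 497–485.4 Ma, so Furongian.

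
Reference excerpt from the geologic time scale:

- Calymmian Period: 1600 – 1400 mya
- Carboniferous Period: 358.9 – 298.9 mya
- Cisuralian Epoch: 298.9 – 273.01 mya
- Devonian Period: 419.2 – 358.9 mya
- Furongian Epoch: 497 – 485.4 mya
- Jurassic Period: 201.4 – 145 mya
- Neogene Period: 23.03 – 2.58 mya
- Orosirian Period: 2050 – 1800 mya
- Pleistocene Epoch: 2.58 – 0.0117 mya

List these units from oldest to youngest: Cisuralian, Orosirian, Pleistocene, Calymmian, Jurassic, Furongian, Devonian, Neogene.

Sorting by start age (descending Ma, since larger Ma = older): Orosirian start 2050, Calymmian start 1600, Furongian start 497, Devonian start 419.2, Cisuralian start 298.9, Jurassic start 201.4, Neogene start 23.03, Pleistocene start 2.58.

Orosirian, Calymmian, Furongian, Devonian, Cisuralian, Jurassic, Neogene, Pleistocene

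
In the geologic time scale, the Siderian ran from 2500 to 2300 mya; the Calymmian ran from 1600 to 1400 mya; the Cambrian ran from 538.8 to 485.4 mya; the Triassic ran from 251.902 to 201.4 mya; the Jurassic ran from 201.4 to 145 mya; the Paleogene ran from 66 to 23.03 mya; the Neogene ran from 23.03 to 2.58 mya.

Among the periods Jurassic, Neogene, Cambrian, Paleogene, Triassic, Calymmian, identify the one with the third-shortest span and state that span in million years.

Triassic, 50.502 million years

Start − end for each: Jurassic 201.4 − 145 = 56.4; Neogene 23.03 − 2.58 = 20.45; Cambrian 538.8 − 485.4 = 53.4; Paleogene 66 − 23.03 = 42.97; Triassic 251.902 − 201.4 = 50.502; Calymmian 1600 − 1400 = 200.
Ranking these from shortest: Neogene < Paleogene < Triassic < Cambrian < Jurassic < Calymmian.
Position 3 in that ranking is Triassic, which lasted 50.502 Myr.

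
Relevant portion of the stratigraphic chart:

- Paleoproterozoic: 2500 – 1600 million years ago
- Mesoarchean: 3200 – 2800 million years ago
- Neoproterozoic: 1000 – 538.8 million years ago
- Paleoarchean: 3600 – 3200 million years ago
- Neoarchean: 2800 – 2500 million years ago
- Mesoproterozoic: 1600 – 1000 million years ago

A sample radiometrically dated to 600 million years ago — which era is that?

Neoproterozoic

600 Ma lies between 1000 and 538.8 Ma, so it falls in the Neoproterozoic.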